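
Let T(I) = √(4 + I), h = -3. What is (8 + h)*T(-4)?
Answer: 0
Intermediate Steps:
(8 + h)*T(-4) = (8 - 3)*√(4 - 4) = 5*√0 = 5*0 = 0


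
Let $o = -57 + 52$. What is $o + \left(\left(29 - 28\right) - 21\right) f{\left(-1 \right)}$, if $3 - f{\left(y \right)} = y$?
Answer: $-85$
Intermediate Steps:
$o = -5$
$f{\left(y \right)} = 3 - y$
$o + \left(\left(29 - 28\right) - 21\right) f{\left(-1 \right)} = -5 + \left(\left(29 - 28\right) - 21\right) \left(3 - -1\right) = -5 + \left(1 - 21\right) \left(3 + 1\right) = -5 - 80 = -85$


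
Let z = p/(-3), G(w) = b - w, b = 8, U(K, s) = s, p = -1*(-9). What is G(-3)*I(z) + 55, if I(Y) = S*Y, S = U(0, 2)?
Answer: -11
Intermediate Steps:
p = 9
S = 2
G(w) = 8 - w
z = -3 (z = 9/(-3) = 9*(-⅓) = -3)
I(Y) = 2*Y
G(-3)*I(z) + 55 = (8 - 1*(-3))*(2*(-3)) + 55 = (8 + 3)*(-6) + 55 = 11*(-6) + 55 = -66 + 55 = -11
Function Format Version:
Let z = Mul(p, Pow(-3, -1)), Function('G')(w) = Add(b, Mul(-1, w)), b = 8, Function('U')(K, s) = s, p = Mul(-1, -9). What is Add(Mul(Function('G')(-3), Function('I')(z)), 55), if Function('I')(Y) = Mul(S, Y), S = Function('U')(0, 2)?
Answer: -11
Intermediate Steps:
p = 9
S = 2
Function('G')(w) = Add(8, Mul(-1, w))
z = -3 (z = Mul(9, Pow(-3, -1)) = Mul(9, Rational(-1, 3)) = -3)
Function('I')(Y) = Mul(2, Y)
Add(Mul(Function('G')(-3), Function('I')(z)), 55) = Add(Mul(Add(8, Mul(-1, -3)), Mul(2, -3)), 55) = Add(Mul(Add(8, 3), -6), 55) = Add(Mul(11, -6), 55) = Add(-66, 55) = -11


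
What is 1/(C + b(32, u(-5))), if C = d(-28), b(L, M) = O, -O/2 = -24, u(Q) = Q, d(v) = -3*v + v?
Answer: 1/104 ≈ 0.0096154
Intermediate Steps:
d(v) = -2*v
O = 48 (O = -2*(-24) = 48)
b(L, M) = 48
C = 56 (C = -2*(-28) = 56)
1/(C + b(32, u(-5))) = 1/(56 + 48) = 1/104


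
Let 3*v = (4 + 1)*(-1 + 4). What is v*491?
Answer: 2455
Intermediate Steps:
v = 5 (v = ((4 + 1)*(-1 + 4))/3 = (5*3)/3 = (1/3)*15 = 5)
v*491 = 5*491 = 2455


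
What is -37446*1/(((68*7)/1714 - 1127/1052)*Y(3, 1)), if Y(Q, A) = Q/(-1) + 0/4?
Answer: -11253321848/715463 ≈ -15729.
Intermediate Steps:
Y(Q, A) = -Q (Y(Q, A) = Q*(-1) + 0*(1/4) = -Q + 0 = -Q)
-37446*1/(((68*7)/1714 - 1127/1052)*Y(3, 1)) = -37446*(-1/(3*((68*7)/1714 - 1127/1052))) = -37446*(-1/(3*(476*(1/1714) - 1127*1/1052))) = -37446*(-1/(3*(238/857 - 1127/1052))) = -37446/((-715463/901564*(-3))) = -37446/2146389/901564 = -37446*901564/2146389 = -11253321848/715463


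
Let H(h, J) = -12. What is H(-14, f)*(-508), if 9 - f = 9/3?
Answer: 6096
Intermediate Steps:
f = 6 (f = 9 - 9/3 = 9 - 1*3 = 9 - 3 = 6)
H(-14, f)*(-508) = -12*(-508) = 6096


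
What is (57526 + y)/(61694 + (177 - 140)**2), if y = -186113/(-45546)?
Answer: 2620265309/2872267398 ≈ 0.91226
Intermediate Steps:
y = 186113/45546 (y = -186113*(-1/45546) = 186113/45546 ≈ 4.0863)
(57526 + y)/(61694 + (177 - 140)**2) = (57526 + 186113/45546)/(61694 + (177 - 140)**2) = 2620265309/(45546*(61694 + 37**2)) = 2620265309/(45546*(61694 + 1369)) = (2620265309/45546)/63063 = (2620265309/45546)*(1/63063) = 2620265309/2872267398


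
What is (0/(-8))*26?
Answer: 0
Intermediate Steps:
(0/(-8))*26 = -1/8*0*26 = 0*26 = 0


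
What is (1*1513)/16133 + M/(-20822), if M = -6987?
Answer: 8483821/19760078 ≈ 0.42934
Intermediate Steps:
(1*1513)/16133 + M/(-20822) = (1*1513)/16133 - 6987/(-20822) = 1513*(1/16133) - 6987*(-1/20822) = 89/949 + 6987/20822 = 8483821/19760078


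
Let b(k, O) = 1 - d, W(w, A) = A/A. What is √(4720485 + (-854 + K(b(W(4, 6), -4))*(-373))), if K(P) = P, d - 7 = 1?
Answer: √4722242 ≈ 2173.1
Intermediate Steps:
d = 8 (d = 7 + 1 = 8)
W(w, A) = 1
b(k, O) = -7 (b(k, O) = 1 - 1*8 = 1 - 8 = -7)
√(4720485 + (-854 + K(b(W(4, 6), -4))*(-373))) = √(4720485 + (-854 - 7*(-373))) = √(4720485 + (-854 + 2611)) = √(4720485 + 1757) = √4722242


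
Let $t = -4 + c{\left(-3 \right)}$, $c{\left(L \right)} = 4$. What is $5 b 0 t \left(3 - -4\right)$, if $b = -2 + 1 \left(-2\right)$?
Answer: $0$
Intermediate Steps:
$b = -4$ ($b = -2 - 2 = -4$)
$t = 0$ ($t = -4 + 4 = 0$)
$5 b 0 t \left(3 - -4\right) = 5 \left(-4\right) 0 \cdot 0 \left(3 - -4\right) = - 20 \cdot 0 \left(3 + 4\right) = - 20 \cdot 0 \cdot 7 = \left(-20\right) 0 = 0$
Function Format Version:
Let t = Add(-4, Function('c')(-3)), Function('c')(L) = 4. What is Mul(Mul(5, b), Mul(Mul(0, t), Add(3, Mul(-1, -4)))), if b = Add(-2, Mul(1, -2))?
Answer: 0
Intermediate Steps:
b = -4 (b = Add(-2, -2) = -4)
t = 0 (t = Add(-4, 4) = 0)
Mul(Mul(5, b), Mul(Mul(0, t), Add(3, Mul(-1, -4)))) = Mul(Mul(5, -4), Mul(Mul(0, 0), Add(3, Mul(-1, -4)))) = Mul(-20, Mul(0, Add(3, 4))) = Mul(-20, Mul(0, 7)) = Mul(-20, 0) = 0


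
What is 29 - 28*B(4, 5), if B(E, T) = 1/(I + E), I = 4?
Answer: 51/2 ≈ 25.500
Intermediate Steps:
B(E, T) = 1/(4 + E)
29 - 28*B(4, 5) = 29 - 28/(4 + 4) = 29 - 28/8 = 29 - 28*⅛ = 29 - 7/2 = 51/2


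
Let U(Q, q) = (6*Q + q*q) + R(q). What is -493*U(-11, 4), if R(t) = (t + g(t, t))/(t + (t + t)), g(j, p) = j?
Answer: 72964/3 ≈ 24321.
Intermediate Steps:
R(t) = ⅔ (R(t) = (t + t)/(t + (t + t)) = (2*t)/(t + 2*t) = (2*t)/((3*t)) = (2*t)*(1/(3*t)) = ⅔)
U(Q, q) = ⅔ + q² + 6*Q (U(Q, q) = (6*Q + q*q) + ⅔ = (6*Q + q²) + ⅔ = (q² + 6*Q) + ⅔ = ⅔ + q² + 6*Q)
-493*U(-11, 4) = -493*(⅔ + 4² + 6*(-11)) = -493*(⅔ + 16 - 66) = -493*(-148/3) = 72964/3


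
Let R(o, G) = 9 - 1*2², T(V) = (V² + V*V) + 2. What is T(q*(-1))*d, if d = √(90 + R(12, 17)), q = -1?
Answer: 4*√95 ≈ 38.987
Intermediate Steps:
T(V) = 2 + 2*V² (T(V) = (V² + V²) + 2 = 2*V² + 2 = 2 + 2*V²)
R(o, G) = 5 (R(o, G) = 9 - 1*4 = 9 - 4 = 5)
d = √95 (d = √(90 + 5) = √95 ≈ 9.7468)
T(q*(-1))*d = (2 + 2*(-1*(-1))²)*√95 = (2 + 2*1²)*√95 = (2 + 2*1)*√95 = (2 + 2)*√95 = 4*√95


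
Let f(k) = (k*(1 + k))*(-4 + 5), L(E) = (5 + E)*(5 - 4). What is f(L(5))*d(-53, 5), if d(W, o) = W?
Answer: -5830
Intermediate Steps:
L(E) = 5 + E (L(E) = (5 + E)*1 = 5 + E)
f(k) = k*(1 + k) (f(k) = (k*(1 + k))*1 = k*(1 + k))
f(L(5))*d(-53, 5) = ((5 + 5)*(1 + (5 + 5)))*(-53) = (10*(1 + 10))*(-53) = (10*11)*(-53) = 110*(-53) = -5830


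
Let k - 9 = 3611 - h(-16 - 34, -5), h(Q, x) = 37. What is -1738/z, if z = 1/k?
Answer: -6227254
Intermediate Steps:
k = 3583 (k = 9 + (3611 - 1*37) = 9 + (3611 - 37) = 9 + 3574 = 3583)
z = 1/3583 ≈ 0.00027910
-1738/z = -1738/1/3583 = -1738*3583 = -6227254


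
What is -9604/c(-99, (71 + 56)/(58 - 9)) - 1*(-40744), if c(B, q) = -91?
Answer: 531044/13 ≈ 40850.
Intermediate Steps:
-9604/c(-99, (71 + 56)/(58 - 9)) - 1*(-40744) = -9604/(-91) - 1*(-40744) = -9604*(-1/91) + 40744 = 1372/13 + 40744 = 531044/13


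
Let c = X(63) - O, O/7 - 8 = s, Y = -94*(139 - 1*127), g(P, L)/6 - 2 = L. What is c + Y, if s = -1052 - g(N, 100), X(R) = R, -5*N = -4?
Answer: 10527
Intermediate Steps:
N = ⅘ (N = -⅕*(-4) = ⅘ ≈ 0.80000)
g(P, L) = 12 + 6*L
s = -1664 (s = -1052 - (12 + 6*100) = -1052 - (12 + 600) = -1052 - 1*612 = -1052 - 612 = -1664)
Y = -1128 (Y = -94*(139 - 127) = -94*12 = -1128)
O = -11592 (O = 56 + 7*(-1664) = 56 - 11648 = -11592)
c = 11655 (c = 63 - 1*(-11592) = 63 + 11592 = 11655)
c + Y = 11655 - 1128 = 10527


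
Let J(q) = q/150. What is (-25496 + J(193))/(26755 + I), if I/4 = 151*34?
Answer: -3824207/7093650 ≈ -0.53910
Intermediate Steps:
I = 20536 (I = 4*(151*34) = 4*5134 = 20536)
J(q) = q/150 (J(q) = q*(1/150) = q/150)
(-25496 + J(193))/(26755 + I) = (-25496 + (1/150)*193)/(26755 + 20536) = (-25496 + 193/150)/47291 = -3824207/150*1/47291 = -3824207/7093650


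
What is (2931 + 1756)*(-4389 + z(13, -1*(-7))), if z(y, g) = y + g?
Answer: -20477503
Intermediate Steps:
z(y, g) = g + y
(2931 + 1756)*(-4389 + z(13, -1*(-7))) = (2931 + 1756)*(-4389 + (-1*(-7) + 13)) = 4687*(-4389 + (7 + 13)) = 4687*(-4389 + 20) = 4687*(-4369) = -20477503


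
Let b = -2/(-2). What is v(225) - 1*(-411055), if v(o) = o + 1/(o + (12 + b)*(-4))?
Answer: 71151441/173 ≈ 4.1128e+5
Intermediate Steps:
b = 1 (b = -2*(-½) = 1)
v(o) = o + 1/(-52 + o) (v(o) = o + 1/(o + (12 + 1)*(-4)) = o + 1/(o + 13*(-4)) = o + 1/(o - 52) = o + 1/(-52 + o))
v(225) - 1*(-411055) = (1 + 225² - 52*225)/(-52 + 225) - 1*(-411055) = (1 + 50625 - 11700)/173 + 411055 = (1/173)*38926 + 411055 = 38926/173 + 411055 = 71151441/173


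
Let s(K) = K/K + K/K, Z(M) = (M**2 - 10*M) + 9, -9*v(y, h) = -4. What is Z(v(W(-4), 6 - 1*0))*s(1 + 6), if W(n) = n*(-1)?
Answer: 770/81 ≈ 9.5062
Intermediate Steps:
W(n) = -n
v(y, h) = 4/9 (v(y, h) = -1/9*(-4) = 4/9)
Z(M) = 9 + M**2 - 10*M
s(K) = 2 (s(K) = 1 + 1 = 2)
Z(v(W(-4), 6 - 1*0))*s(1 + 6) = (9 + (4/9)**2 - 10*4/9)*2 = (9 + 16/81 - 40/9)*2 = (385/81)*2 = 770/81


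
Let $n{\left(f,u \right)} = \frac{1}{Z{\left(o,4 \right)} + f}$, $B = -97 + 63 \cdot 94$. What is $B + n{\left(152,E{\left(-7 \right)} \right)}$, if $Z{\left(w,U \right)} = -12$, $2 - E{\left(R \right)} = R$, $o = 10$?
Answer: $\frac{815501}{140} \approx 5825.0$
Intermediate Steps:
$E{\left(R \right)} = 2 - R$
$B = 5825$ ($B = -97 + 5922 = 5825$)
$n{\left(f,u \right)} = \frac{1}{-12 + f}$
$B + n{\left(152,E{\left(-7 \right)} \right)} = 5825 + \frac{1}{-12 + 152} = 5825 + \frac{1}{140} = \frac{815501}{140}$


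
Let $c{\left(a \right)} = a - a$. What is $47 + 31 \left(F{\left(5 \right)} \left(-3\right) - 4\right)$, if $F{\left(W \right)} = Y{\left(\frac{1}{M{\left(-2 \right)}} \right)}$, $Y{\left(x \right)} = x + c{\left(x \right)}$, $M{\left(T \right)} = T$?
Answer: $- \frac{61}{2} \approx -30.5$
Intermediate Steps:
$c{\left(a \right)} = 0$
$Y{\left(x \right)} = x$ ($Y{\left(x \right)} = x + 0 = x$)
$F{\left(W \right)} = - \frac{1}{2}$ ($F{\left(W \right)} = \frac{1}{-2} = - \frac{1}{2}$)
$47 + 31 \left(F{\left(5 \right)} \left(-3\right) - 4\right) = 47 + 31 \left(\left(- \frac{1}{2}\right) \left(-3\right) - 4\right) = 47 + 31 \left(\frac{3}{2} - 4\right) = 47 + 31 \left(- \frac{5}{2}\right) = 47 - \frac{155}{2} = - \frac{61}{2}$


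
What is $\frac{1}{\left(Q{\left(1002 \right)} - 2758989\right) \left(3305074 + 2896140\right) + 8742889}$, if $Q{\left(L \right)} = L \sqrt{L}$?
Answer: $- \frac{17109072469757}{292681674528224351577496681} - \frac{6213616428 \sqrt{1002}}{292681674528224351577496681} \approx -5.9128 \cdot 10^{-14}$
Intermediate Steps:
$Q{\left(L \right)} = L^{\frac{3}{2}}$
$\frac{1}{\left(Q{\left(1002 \right)} - 2758989\right) \left(3305074 + 2896140\right) + 8742889} = \frac{1}{\left(1002^{\frac{3}{2}} - 2758989\right) \left(3305074 + 2896140\right) + 8742889} = \frac{1}{\left(1002 \sqrt{1002} - 2758989\right) 6201214 + 8742889} = \frac{1}{\left(-2758989 + 1002 \sqrt{1002}\right) 6201214 + 8742889} = \frac{1}{\left(-17109081212646 + 6213616428 \sqrt{1002}\right) + 8742889} = \frac{1}{-17109072469757 + 6213616428 \sqrt{1002}}$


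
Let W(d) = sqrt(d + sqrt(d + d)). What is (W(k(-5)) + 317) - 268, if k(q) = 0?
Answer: 49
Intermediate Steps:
W(d) = sqrt(d + sqrt(2)*sqrt(d)) (W(d) = sqrt(d + sqrt(2*d)) = sqrt(d + sqrt(2)*sqrt(d)))
(W(k(-5)) + 317) - 268 = (sqrt(0 + sqrt(2)*sqrt(0)) + 317) - 268 = (sqrt(0 + sqrt(2)*0) + 317) - 268 = (sqrt(0 + 0) + 317) - 268 = (sqrt(0) + 317) - 268 = (0 + 317) - 268 = 317 - 268 = 49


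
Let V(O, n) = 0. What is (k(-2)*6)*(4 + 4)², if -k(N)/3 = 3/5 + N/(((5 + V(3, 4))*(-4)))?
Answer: -4032/5 ≈ -806.40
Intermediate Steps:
k(N) = -9/5 + 3*N/20 (k(N) = -3*(3/5 + N/(((5 + 0)*(-4)))) = -3*(3*(⅕) + N/((5*(-4)))) = -3*(⅗ + N/(-20)) = -3*(⅗ + N*(-1/20)) = -3*(⅗ - N/20) = -9/5 + 3*N/20)
(k(-2)*6)*(4 + 4)² = ((-9/5 + (3/20)*(-2))*6)*(4 + 4)² = ((-9/5 - 3/10)*6)*8² = -21/10*6*64 = -63/5*64 = -4032/5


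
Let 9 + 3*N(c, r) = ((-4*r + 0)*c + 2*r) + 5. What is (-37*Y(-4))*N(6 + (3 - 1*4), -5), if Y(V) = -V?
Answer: -12728/3 ≈ -4242.7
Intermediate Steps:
N(c, r) = -4/3 + 2*r/3 - 4*c*r/3 (N(c, r) = -3 + (((-4*r + 0)*c + 2*r) + 5)/3 = -3 + (((-4*r)*c + 2*r) + 5)/3 = -3 + ((-4*c*r + 2*r) + 5)/3 = -3 + ((2*r - 4*c*r) + 5)/3 = -3 + (5 + 2*r - 4*c*r)/3 = -3 + (5/3 + 2*r/3 - 4*c*r/3) = -4/3 + 2*r/3 - 4*c*r/3)
(-37*Y(-4))*N(6 + (3 - 1*4), -5) = (-(-37)*(-4))*(-4/3 + (⅔)*(-5) - 4/3*(6 + (3 - 1*4))*(-5)) = (-37*4)*(-4/3 - 10/3 - 4/3*(6 + (3 - 4))*(-5)) = -148*(-4/3 - 10/3 - 4/3*(6 - 1)*(-5)) = -148*(-4/3 - 10/3 - 4/3*5*(-5)) = -148*(-4/3 - 10/3 + 100/3) = -148*86/3 = -12728/3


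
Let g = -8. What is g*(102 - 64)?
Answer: -304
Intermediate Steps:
g*(102 - 64) = -8*(102 - 64) = -8*38 = -304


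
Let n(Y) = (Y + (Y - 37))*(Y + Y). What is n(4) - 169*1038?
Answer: -175654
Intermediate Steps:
n(Y) = 2*Y*(-37 + 2*Y) (n(Y) = (Y + (-37 + Y))*(2*Y) = (-37 + 2*Y)*(2*Y) = 2*Y*(-37 + 2*Y))
n(4) - 169*1038 = 2*4*(-37 + 2*4) - 169*1038 = 2*4*(-37 + 8) - 175422 = 2*4*(-29) - 175422 = -232 - 175422 = -175654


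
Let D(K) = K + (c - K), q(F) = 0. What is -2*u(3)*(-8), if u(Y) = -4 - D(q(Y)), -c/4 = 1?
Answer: 0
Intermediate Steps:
c = -4 (c = -4*1 = -4)
D(K) = -4 (D(K) = K + (-4 - K) = -4)
u(Y) = 0 (u(Y) = -4 - 1*(-4) = -4 + 4 = 0)
-2*u(3)*(-8) = -2*0*(-8) = 0*(-8) = 0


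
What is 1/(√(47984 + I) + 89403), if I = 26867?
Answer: 5259/470165974 - √259/470165974 ≈ 1.1151e-5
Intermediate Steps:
1/(√(47984 + I) + 89403) = 1/(√(47984 + 26867) + 89403) = 1/(√74851 + 89403) = 1/(17*√259 + 89403) = 1/(89403 + 17*√259)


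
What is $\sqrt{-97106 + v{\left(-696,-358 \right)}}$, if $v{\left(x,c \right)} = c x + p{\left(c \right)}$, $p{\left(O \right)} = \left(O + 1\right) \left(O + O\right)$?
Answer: $\sqrt{407674} \approx 638.49$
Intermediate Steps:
$p{\left(O \right)} = 2 O \left(1 + O\right)$ ($p{\left(O \right)} = \left(1 + O\right) 2 O = 2 O \left(1 + O\right)$)
$v{\left(x,c \right)} = c x + 2 c \left(1 + c\right)$
$\sqrt{-97106 + v{\left(-696,-358 \right)}} = \sqrt{-97106 - 358 \left(2 - 696 + 2 \left(-358\right)\right)} = \sqrt{-97106 - 358 \left(2 - 696 - 716\right)} = \sqrt{-97106 - -504780} = \sqrt{-97106 + 504780} = \sqrt{407674}$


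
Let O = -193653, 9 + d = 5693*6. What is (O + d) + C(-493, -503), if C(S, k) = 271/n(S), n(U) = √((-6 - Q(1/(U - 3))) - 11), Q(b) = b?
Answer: -159504 - 1084*I*√261361/8431 ≈ -1.595e+5 - 65.731*I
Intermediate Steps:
n(U) = √(-17 - 1/(-3 + U)) (n(U) = √((-6 - 1/(U - 3)) - 11) = √((-6 - 1/(-3 + U)) - 11) = √(-17 - 1/(-3 + U)))
d = 34149 (d = -9 + 5693*6 = -9 + 34158 = 34149)
C(S, k) = 271/√((50 - 17*S)/(-3 + S)) (C(S, k) = 271/(√((50 - 17*S)/(-3 + S))) = 271/√((50 - 17*S)/(-3 + S)))
(O + d) + C(-493, -503) = (-193653 + 34149) + 271/√((50 - 17*(-493))/(-3 - 493)) = -159504 + 271/√((50 + 8381)/(-496)) = -159504 + 271/√(-1/496*8431) = -159504 + 271/√(-8431/496) = -159504 + 271*(-4*I*√261361/8431) = -159504 - 1084*I*√261361/8431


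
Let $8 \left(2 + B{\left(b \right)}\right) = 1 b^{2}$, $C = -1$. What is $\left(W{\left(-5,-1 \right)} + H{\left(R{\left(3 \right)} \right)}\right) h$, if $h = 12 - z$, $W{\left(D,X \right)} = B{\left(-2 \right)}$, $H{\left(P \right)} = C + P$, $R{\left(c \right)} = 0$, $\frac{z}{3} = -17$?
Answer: $- \frac{315}{2} \approx -157.5$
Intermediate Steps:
$z = -51$ ($z = 3 \left(-17\right) = -51$)
$B{\left(b \right)} = -2 + \frac{b^{2}}{8}$ ($B{\left(b \right)} = -2 + \frac{1 b^{2}}{8} = -2 + \frac{b^{2}}{8}$)
$H{\left(P \right)} = -1 + P$
$W{\left(D,X \right)} = - \frac{3}{2}$ ($W{\left(D,X \right)} = -2 + \frac{\left(-2\right)^{2}}{8} = -2 + \frac{1}{8} \cdot 4 = -2 + \frac{1}{2} = - \frac{3}{2}$)
$h = 63$ ($h = 12 - -51 = 12 + 51 = 63$)
$\left(W{\left(-5,-1 \right)} + H{\left(R{\left(3 \right)} \right)}\right) h = \left(- \frac{3}{2} + \left(-1 + 0\right)\right) 63 = \left(- \frac{3}{2} - 1\right) 63 = \left(- \frac{5}{2}\right) 63 = - \frac{315}{2}$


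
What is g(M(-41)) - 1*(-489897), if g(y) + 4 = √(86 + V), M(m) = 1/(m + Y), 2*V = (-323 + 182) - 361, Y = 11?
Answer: 489893 + I*√165 ≈ 4.8989e+5 + 12.845*I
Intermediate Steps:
V = -251 (V = ((-323 + 182) - 361)/2 = (-141 - 361)/2 = (½)*(-502) = -251)
M(m) = 1/(11 + m) (M(m) = 1/(m + 11) = 1/(11 + m))
g(y) = -4 + I*√165 (g(y) = -4 + √(86 - 251) = -4 + √(-165) = -4 + I*√165)
g(M(-41)) - 1*(-489897) = (-4 + I*√165) - 1*(-489897) = (-4 + I*√165) + 489897 = 489893 + I*√165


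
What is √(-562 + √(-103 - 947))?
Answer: √(-562 + 5*I*√42) ≈ 0.68315 + 23.716*I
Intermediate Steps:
√(-562 + √(-103 - 947)) = √(-562 + √(-1050)) = √(-562 + 5*I*√42)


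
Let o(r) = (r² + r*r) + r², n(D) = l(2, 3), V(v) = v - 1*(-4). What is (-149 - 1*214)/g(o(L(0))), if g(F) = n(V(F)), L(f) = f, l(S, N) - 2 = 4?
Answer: -121/2 ≈ -60.500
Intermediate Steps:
l(S, N) = 6 (l(S, N) = 2 + 4 = 6)
V(v) = 4 + v (V(v) = v + 4 = 4 + v)
n(D) = 6
o(r) = 3*r² (o(r) = (r² + r²) + r² = 2*r² + r² = 3*r²)
g(F) = 6
(-149 - 1*214)/g(o(L(0))) = (-149 - 1*214)/6 = (-149 - 214)*(⅙) = -363*⅙ = -121/2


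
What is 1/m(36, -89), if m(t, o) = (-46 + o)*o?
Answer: 1/12015 ≈ 8.3229e-5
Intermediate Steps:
m(t, o) = o*(-46 + o)
1/m(36, -89) = 1/(-89*(-46 - 89)) = 1/(-89*(-135)) = 1/12015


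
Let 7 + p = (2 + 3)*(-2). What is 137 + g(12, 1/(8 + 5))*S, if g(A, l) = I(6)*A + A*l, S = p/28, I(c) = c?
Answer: 8438/91 ≈ 92.725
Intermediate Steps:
p = -17 (p = -7 + (2 + 3)*(-2) = -7 + 5*(-2) = -7 - 10 = -17)
S = -17/28 ≈ -0.60714
g(A, l) = 6*A + A*l
137 + g(12, 1/(8 + 5))*S = 137 + (12*(6 + 1/(8 + 5)))*(-17/28) = 137 + (12*(6 + 1/13))*(-17/28) = 137 + (12*(79/13))*(-17/28) = 137 + (948/13)*(-17/28) = 137 - 4029/91 = 8438/91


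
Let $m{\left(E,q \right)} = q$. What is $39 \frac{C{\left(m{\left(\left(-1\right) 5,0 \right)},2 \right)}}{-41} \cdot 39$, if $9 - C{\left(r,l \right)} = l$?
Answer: $- \frac{10647}{41} \approx -259.68$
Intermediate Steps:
$C{\left(r,l \right)} = 9 - l$
$39 \frac{C{\left(m{\left(\left(-1\right) 5,0 \right)},2 \right)}}{-41} \cdot 39 = 39 \frac{9 - 2}{-41} \cdot 39 = 39 \left(9 - 2\right) \left(- \frac{1}{41}\right) 39 = 39 \cdot 7 \left(- \frac{1}{41}\right) 39 = 39 \left(- \frac{7}{41}\right) 39 = \left(- \frac{273}{41}\right) 39 = - \frac{10647}{41}$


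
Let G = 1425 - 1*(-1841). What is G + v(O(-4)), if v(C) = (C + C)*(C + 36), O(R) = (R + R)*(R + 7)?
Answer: 2690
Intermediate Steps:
G = 3266 (G = 1425 + 1841 = 3266)
O(R) = 2*R*(7 + R) (O(R) = (2*R)*(7 + R) = 2*R*(7 + R))
v(C) = 2*C*(36 + C) (v(C) = (2*C)*(36 + C) = 2*C*(36 + C))
G + v(O(-4)) = 3266 + 2*(2*(-4)*(7 - 4))*(36 + 2*(-4)*(7 - 4)) = 3266 + 2*(2*(-4)*3)*(36 + 2*(-4)*3) = 3266 + 2*(-24)*(36 - 24) = 3266 + 2*(-24)*12 = 3266 - 576 = 2690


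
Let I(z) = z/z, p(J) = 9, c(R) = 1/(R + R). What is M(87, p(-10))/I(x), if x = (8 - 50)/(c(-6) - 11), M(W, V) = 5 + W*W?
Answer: 7574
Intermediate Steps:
c(R) = 1/(2*R)
M(W, V) = 5 + W²
x = 72/19 (x = (8 - 50)/((½)/(-6) - 11) = -42/((½)*(-⅙) - 11) = -42/(-1/12 - 11) = -42/(-133/12) = -42*(-12/133) = 72/19 ≈ 3.7895)
I(z) = 1
M(87, p(-10))/I(x) = (5 + 87²)/1 = (5 + 7569)*1 = 7574*1 = 7574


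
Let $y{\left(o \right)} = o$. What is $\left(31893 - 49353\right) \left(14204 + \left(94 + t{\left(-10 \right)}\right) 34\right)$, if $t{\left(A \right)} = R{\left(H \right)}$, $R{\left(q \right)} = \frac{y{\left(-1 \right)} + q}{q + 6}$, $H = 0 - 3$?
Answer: $-303012480$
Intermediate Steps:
$H = -3$
$R{\left(q \right)} = \frac{-1 + q}{6 + q}$ ($R{\left(q \right)} = \frac{-1 + q}{q + 6} = \frac{-1 + q}{6 + q}$)
$t{\left(A \right)} = - \frac{4}{3}$ ($t{\left(A \right)} = \frac{-1 - 3}{6 - 3} = \frac{1}{3} \left(-4\right) = - \frac{4}{3}$)
$\left(31893 - 49353\right) \left(14204 + \left(94 + t{\left(-10 \right)}\right) 34\right) = \left(31893 - 49353\right) \left(14204 + \left(94 - \frac{4}{3}\right) 34\right) = - 17460 \left(14204 + \frac{278}{3} \cdot 34\right) = - 17460 \left(14204 + \frac{9452}{3}\right) = \left(-17460\right) \frac{52064}{3} = -303012480$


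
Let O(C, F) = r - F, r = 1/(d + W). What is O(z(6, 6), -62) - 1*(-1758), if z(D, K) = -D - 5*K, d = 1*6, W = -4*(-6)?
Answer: 54601/30 ≈ 1820.0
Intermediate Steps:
W = 24
d = 6
r = 1/30 (r = 1/(6 + 24) = 1/30 ≈ 0.033333)
O(C, F) = 1/30 - F
O(z(6, 6), -62) - 1*(-1758) = (1/30 - 1*(-62)) - 1*(-1758) = (1/30 + 62) + 1758 = 1861/30 + 1758 = 54601/30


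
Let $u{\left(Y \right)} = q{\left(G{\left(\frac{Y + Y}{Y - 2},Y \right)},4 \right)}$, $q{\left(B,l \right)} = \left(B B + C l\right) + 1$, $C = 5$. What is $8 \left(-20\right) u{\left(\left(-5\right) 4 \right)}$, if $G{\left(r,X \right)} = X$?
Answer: $-67360$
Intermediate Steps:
$q{\left(B,l \right)} = 1 + B^{2} + 5 l$ ($q{\left(B,l \right)} = \left(B B + 5 l\right) + 1 = \left(B^{2} + 5 l\right) + 1 = 1 + B^{2} + 5 l$)
$u{\left(Y \right)} = 21 + Y^{2}$ ($u{\left(Y \right)} = 1 + Y^{2} + 5 \cdot 4 = 1 + Y^{2} + 20 = 21 + Y^{2}$)
$8 \left(-20\right) u{\left(\left(-5\right) 4 \right)} = 8 \left(-20\right) \left(21 + \left(\left(-5\right) 4\right)^{2}\right) = - 160 \left(21 + \left(-20\right)^{2}\right) = - 160 \left(21 + 400\right) = \left(-160\right) 421 = -67360$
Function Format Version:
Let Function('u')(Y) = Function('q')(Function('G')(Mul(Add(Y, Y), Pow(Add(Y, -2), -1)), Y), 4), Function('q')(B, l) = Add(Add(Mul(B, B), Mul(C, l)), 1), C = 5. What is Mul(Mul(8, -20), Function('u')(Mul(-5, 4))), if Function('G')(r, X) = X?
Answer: -67360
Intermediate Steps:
Function('q')(B, l) = Add(1, Pow(B, 2), Mul(5, l)) (Function('q')(B, l) = Add(Add(Mul(B, B), Mul(5, l)), 1) = Add(Add(Pow(B, 2), Mul(5, l)), 1) = Add(1, Pow(B, 2), Mul(5, l)))
Function('u')(Y) = Add(21, Pow(Y, 2)) (Function('u')(Y) = Add(1, Pow(Y, 2), Mul(5, 4)) = Add(1, Pow(Y, 2), 20) = Add(21, Pow(Y, 2)))
Mul(Mul(8, -20), Function('u')(Mul(-5, 4))) = Mul(Mul(8, -20), Add(21, Pow(Mul(-5, 4), 2))) = Mul(-160, Add(21, Pow(-20, 2))) = Mul(-160, Add(21, 400)) = Mul(-160, 421) = -67360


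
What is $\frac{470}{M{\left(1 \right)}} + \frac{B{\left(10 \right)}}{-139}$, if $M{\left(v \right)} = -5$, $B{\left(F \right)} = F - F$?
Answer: $-94$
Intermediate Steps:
$B{\left(F \right)} = 0$
$\frac{470}{M{\left(1 \right)}} + \frac{B{\left(10 \right)}}{-139} = \frac{470}{-5} + \frac{0}{-139} = 470 \left(- \frac{1}{5}\right) + 0 \left(- \frac{1}{139}\right) = -94 + 0 = -94$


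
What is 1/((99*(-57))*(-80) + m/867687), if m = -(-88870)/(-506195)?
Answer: 87843764193/39656188907270146 ≈ 2.2151e-6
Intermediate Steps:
m = -17774/101239 (m = -(-88870)*(-1)/506195 = -1*17774/101239 = -17774/101239 ≈ -0.17556)
1/((99*(-57))*(-80) + m/867687) = 1/((99*(-57))*(-80) - 17774/101239/867687) = 1/(-5643*(-80) - 17774/101239*1/867687) = 1/(451440 - 17774/87843764193) = 1/(39656188907270146/87843764193) = 87843764193/39656188907270146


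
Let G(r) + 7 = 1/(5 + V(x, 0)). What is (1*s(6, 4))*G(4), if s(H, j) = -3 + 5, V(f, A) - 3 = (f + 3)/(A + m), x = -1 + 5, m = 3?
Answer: -428/31 ≈ -13.806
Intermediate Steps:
x = 4
V(f, A) = 3 + (3 + f)/(3 + A) (V(f, A) = 3 + (f + 3)/(A + 3) = 3 + (3 + f)/(3 + A))
s(H, j) = 2
G(r) = -214/31 (G(r) = -7 + 1/(5 + (12 + 4 + 3*0)/(3 + 0)) = -7 + 1/(5 + (12 + 4 + 0)/3) = -7 + 1/(5 + (⅓)*16) = -7 + 1/(5 + 16/3) = -7 + 1/(31/3) = -7 + 3/31 = -214/31)
(1*s(6, 4))*G(4) = (1*2)*(-214/31) = 2*(-214/31) = -428/31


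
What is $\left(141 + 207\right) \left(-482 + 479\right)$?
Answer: $-1044$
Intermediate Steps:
$\left(141 + 207\right) \left(-482 + 479\right) = 348 \left(-3\right) = -1044$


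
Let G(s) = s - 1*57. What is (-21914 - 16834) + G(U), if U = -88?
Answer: -38893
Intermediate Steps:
G(s) = -57 + s (G(s) = s - 57 = -57 + s)
(-21914 - 16834) + G(U) = (-21914 - 16834) + (-57 - 88) = -38748 - 145 = -38893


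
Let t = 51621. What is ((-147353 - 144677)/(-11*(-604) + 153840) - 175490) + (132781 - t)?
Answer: -142818375/1514 ≈ -94332.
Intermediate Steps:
((-147353 - 144677)/(-11*(-604) + 153840) - 175490) + (132781 - t) = ((-147353 - 144677)/(-11*(-604) + 153840) - 175490) + (132781 - 1*51621) = (-292030/(6644 + 153840) - 175490) + (132781 - 51621) = (-292030/160484 - 175490) + 81160 = (-292030*1/160484 - 175490) + 81160 = (-2755/1514 - 175490) + 81160 = -265694615/1514 + 81160 = -142818375/1514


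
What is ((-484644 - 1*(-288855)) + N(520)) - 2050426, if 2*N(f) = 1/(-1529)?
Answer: -6868925471/3058 ≈ -2.2462e+6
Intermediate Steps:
N(f) = -1/3058 (N(f) = (½)/(-1529) = (½)*(-1/1529) = -1/3058)
((-484644 - 1*(-288855)) + N(520)) - 2050426 = ((-484644 - 1*(-288855)) - 1/3058) - 2050426 = ((-484644 + 288855) - 1/3058) - 2050426 = (-195789 - 1/3058) - 2050426 = -598722763/3058 - 2050426 = -6868925471/3058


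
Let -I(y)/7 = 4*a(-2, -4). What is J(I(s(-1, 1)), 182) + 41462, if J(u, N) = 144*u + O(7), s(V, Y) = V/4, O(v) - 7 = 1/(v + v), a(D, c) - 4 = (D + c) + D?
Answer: 806359/14 ≈ 57597.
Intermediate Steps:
a(D, c) = 4 + c + 2*D (a(D, c) = 4 + ((D + c) + D) = 4 + (c + 2*D) = 4 + c + 2*D)
O(v) = 7 + 1/(2*v) (O(v) = 7 + 1/(v + v) = 7 + 1/(2*v))
s(V, Y) = V/4 (s(V, Y) = V*(¼) = V/4)
I(y) = 112 (I(y) = -28*(4 - 4 + 2*(-2)) = -28*(4 - 4 - 4) = -28*(-4) = -7*(-16) = 112)
J(u, N) = 99/14 + 144*u (J(u, N) = 144*u + (7 + (½)/7) = 144*u + (7 + (½)*(⅐)) = 144*u + (7 + 1/14) = 144*u + 99/14 = 99/14 + 144*u)
J(I(s(-1, 1)), 182) + 41462 = (99/14 + 144*112) + 41462 = (99/14 + 16128) + 41462 = 225891/14 + 41462 = 806359/14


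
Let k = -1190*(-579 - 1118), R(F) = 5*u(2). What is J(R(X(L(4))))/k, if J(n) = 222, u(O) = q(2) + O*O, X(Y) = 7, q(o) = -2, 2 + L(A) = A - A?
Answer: 111/1009715 ≈ 0.00010993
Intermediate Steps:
L(A) = -2 (L(A) = -2 + (A - A) = -2 + 0 = -2)
u(O) = -2 + O² (u(O) = -2 + O*O = -2 + O²)
R(F) = 10 (R(F) = 5*(-2 + 2²) = 5*(-2 + 4) = 5*2 = 10)
k = 2019430 (k = -1190*(-1697) = 2019430)
J(R(X(L(4))))/k = 222/2019430 = 222*(1/2019430) = 111/1009715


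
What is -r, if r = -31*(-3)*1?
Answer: -93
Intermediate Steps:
r = 93 (r = 93*1 = 93)
-r = -1*93 = -93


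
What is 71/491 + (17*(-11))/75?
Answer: -86492/36825 ≈ -2.3487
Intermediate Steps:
71/491 + (17*(-11))/75 = 71*(1/491) - 187*1/75 = 71/491 - 187/75 = -86492/36825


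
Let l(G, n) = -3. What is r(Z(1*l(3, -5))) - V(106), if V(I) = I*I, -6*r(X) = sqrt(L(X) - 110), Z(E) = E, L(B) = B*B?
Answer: -11236 - I*sqrt(101)/6 ≈ -11236.0 - 1.675*I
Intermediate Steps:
L(B) = B**2
r(X) = -sqrt(-110 + X**2)/6 (r(X) = -sqrt(X**2 - 110)/6 = -sqrt(-110 + X**2)/6)
V(I) = I**2
r(Z(1*l(3, -5))) - V(106) = -sqrt(-110 + (1*(-3))**2)/6 - 1*106**2 = -sqrt(-110 + (-3)**2)/6 - 1*11236 = -sqrt(-110 + 9)/6 - 11236 = -I*sqrt(101)/6 - 11236 = -11236 - I*sqrt(101)/6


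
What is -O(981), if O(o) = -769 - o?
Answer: 1750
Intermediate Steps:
-O(981) = -(-769 - 1*981) = -(-769 - 981) = -1*(-1750) = 1750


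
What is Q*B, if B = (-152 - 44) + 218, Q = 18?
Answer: 396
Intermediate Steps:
B = 22 (B = -196 + 218 = 22)
Q*B = 18*22 = 396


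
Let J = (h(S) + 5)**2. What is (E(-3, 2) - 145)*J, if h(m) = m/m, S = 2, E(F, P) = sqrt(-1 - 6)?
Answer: -5220 + 36*I*sqrt(7) ≈ -5220.0 + 95.247*I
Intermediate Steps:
E(F, P) = I*sqrt(7) (E(F, P) = sqrt(-7) = I*sqrt(7))
h(m) = 1
J = 36 (J = (1 + 5)**2 = 6**2 = 36)
(E(-3, 2) - 145)*J = (I*sqrt(7) - 145)*36 = (-145 + I*sqrt(7))*36 = -5220 + 36*I*sqrt(7)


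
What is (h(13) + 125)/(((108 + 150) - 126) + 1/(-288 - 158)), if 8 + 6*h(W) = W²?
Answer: 203153/176613 ≈ 1.1503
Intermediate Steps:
h(W) = -4/3 + W²/6
(h(13) + 125)/(((108 + 150) - 126) + 1/(-288 - 158)) = ((-4/3 + (⅙)*13²) + 125)/(((108 + 150) - 126) + 1/(-288 - 158)) = ((-4/3 + (⅙)*169) + 125)/((258 - 126) + 1/(-446)) = ((-4/3 + 169/6) + 125)/(132 - 1/446) = (161/6 + 125)/(58871/446) = (911/6)*(446/58871) = 203153/176613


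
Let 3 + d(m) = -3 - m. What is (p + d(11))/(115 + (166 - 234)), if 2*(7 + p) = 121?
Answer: 73/94 ≈ 0.77660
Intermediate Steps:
p = 107/2 (p = -7 + (1/2)*121 = -7 + 121/2 = 107/2 ≈ 53.500)
d(m) = -6 - m (d(m) = -3 + (-3 - m) = -6 - m)
(p + d(11))/(115 + (166 - 234)) = (107/2 + (-6 - 1*11))/(115 + (166 - 234)) = (107/2 + (-6 - 11))/(115 - 68) = (107/2 - 17)/47 = (73/2)*(1/47) = 73/94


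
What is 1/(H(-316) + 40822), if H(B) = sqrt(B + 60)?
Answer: 20411/833217970 - 4*I/416608985 ≈ 2.4497e-5 - 9.6013e-9*I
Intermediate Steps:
H(B) = sqrt(60 + B)
1/(H(-316) + 40822) = 1/(sqrt(60 - 316) + 40822) = 1/(sqrt(-256) + 40822) = 1/(16*I + 40822) = 1/(40822 + 16*I) = (40822 - 16*I)/1666435940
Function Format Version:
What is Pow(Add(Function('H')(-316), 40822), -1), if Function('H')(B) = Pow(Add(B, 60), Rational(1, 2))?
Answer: Add(Rational(20411, 833217970), Mul(Rational(-4, 416608985), I)) ≈ Add(2.4497e-5, Mul(-9.6013e-9, I))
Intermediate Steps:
Function('H')(B) = Pow(Add(60, B), Rational(1, 2))
Pow(Add(Function('H')(-316), 40822), -1) = Pow(Add(Pow(Add(60, -316), Rational(1, 2)), 40822), -1) = Pow(Add(Pow(-256, Rational(1, 2)), 40822), -1) = Pow(Add(Mul(16, I), 40822), -1) = Pow(Add(40822, Mul(16, I)), -1) = Mul(Rational(1, 1666435940), Add(40822, Mul(-16, I)))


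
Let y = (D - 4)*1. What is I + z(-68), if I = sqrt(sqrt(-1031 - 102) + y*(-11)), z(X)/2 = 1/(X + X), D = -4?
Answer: -1/68 + sqrt(88 + I*sqrt(1133)) ≈ 9.5304 + 1.7632*I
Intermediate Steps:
y = -8 (y = (-4 - 4)*1 = -8*1 = -8)
z(X) = 1/X (z(X) = 2/(X + X) = 2/((2*X)) = 2*(1/(2*X)) = 1/X)
I = sqrt(88 + I*sqrt(1133)) (I = sqrt(sqrt(-1031 - 102) - 8*(-11)) = sqrt(sqrt(-1133) + 88) = sqrt(I*sqrt(1133) + 88) = sqrt(88 + I*sqrt(1133)) ≈ 9.5451 + 1.7632*I)
I + z(-68) = sqrt(88 + I*sqrt(1133)) + 1/(-68) = sqrt(88 + I*sqrt(1133)) - 1/68 = -1/68 + sqrt(88 + I*sqrt(1133))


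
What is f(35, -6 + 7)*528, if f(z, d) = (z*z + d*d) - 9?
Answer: 642576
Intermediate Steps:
f(z, d) = -9 + d² + z² (f(z, d) = (z² + d²) - 9 = (d² + z²) - 9 = -9 + d² + z²)
f(35, -6 + 7)*528 = (-9 + (-6 + 7)² + 35²)*528 = (-9 + 1² + 1225)*528 = (-9 + 1 + 1225)*528 = 1217*528 = 642576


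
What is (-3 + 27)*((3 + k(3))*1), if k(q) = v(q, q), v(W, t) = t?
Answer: 144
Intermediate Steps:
k(q) = q
(-3 + 27)*((3 + k(3))*1) = (-3 + 27)*((3 + 3)*1) = 24*(6*1) = 24*6 = 144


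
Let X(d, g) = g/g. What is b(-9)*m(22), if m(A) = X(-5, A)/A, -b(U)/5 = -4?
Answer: 10/11 ≈ 0.90909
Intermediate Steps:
X(d, g) = 1
b(U) = 20 (b(U) = -5*(-4) = 20)
m(A) = 1/A
b(-9)*m(22) = 20/22 = 20*(1/22) = 10/11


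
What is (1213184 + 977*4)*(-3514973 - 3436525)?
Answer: -8460612603816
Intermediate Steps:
(1213184 + 977*4)*(-3514973 - 3436525) = (1213184 + 3908)*(-6951498) = 1217092*(-6951498) = -8460612603816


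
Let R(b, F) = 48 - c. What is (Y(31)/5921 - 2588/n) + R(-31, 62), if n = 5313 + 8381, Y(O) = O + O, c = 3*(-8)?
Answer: 93926484/1307777 ≈ 71.822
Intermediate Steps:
c = -24
Y(O) = 2*O
R(b, F) = 72 (R(b, F) = 48 - 1*(-24) = 48 + 24 = 72)
n = 13694
(Y(31)/5921 - 2588/n) + R(-31, 62) = ((2*31)/5921 - 2588/13694) + 72 = (62*(1/5921) - 2588*1/13694) + 72 = (2/191 - 1294/6847) + 72 = -233460/1307777 + 72 = 93926484/1307777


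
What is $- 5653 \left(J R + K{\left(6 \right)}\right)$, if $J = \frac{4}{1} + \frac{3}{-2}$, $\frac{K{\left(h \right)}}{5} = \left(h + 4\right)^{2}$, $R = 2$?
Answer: $-2854765$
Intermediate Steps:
$K{\left(h \right)} = 5 \left(4 + h\right)^{2}$ ($K{\left(h \right)} = 5 \left(h + 4\right)^{2} = 5 \left(4 + h\right)^{2}$)
$J = \frac{5}{2}$ ($J = 4 \cdot 1 + 3 \left(- \frac{1}{2}\right) = 4 - \frac{3}{2} = \frac{5}{2} \approx 2.5$)
$- 5653 \left(J R + K{\left(6 \right)}\right) = - 5653 \left(\frac{5}{2} \cdot 2 + 5 \left(4 + 6\right)^{2}\right) = - 5653 \left(5 + 5 \cdot 10^{2}\right) = - 5653 \left(5 + 5 \cdot 100\right) = - 5653 \left(5 + 500\right) = \left(-5653\right) 505 = -2854765$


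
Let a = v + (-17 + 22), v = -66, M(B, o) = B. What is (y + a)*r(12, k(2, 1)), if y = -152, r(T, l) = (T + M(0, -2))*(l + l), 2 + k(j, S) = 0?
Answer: 10224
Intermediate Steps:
k(j, S) = -2 (k(j, S) = -2 + 0 = -2)
r(T, l) = 2*T*l (r(T, l) = (T + 0)*(l + l) = T*(2*l) = 2*T*l)
a = -61 (a = -66 + (-17 + 22) = -66 + 5 = -61)
(y + a)*r(12, k(2, 1)) = (-152 - 61)*(2*12*(-2)) = -213*(-48) = 10224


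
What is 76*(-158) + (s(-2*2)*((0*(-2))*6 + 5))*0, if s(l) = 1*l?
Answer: -12008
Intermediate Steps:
s(l) = l
76*(-158) + (s(-2*2)*((0*(-2))*6 + 5))*0 = 76*(-158) + ((-2*2)*((0*(-2))*6 + 5))*0 = -12008 - 4*(0*6 + 5)*0 = -12008 - 4*(0 + 5)*0 = -12008 - 4*5*0 = -12008 - 20*0 = -12008 + 0 = -12008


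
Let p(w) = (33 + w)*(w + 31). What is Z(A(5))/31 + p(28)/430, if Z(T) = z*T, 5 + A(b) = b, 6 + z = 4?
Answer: 3599/430 ≈ 8.3698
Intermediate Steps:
z = -2 (z = -6 + 4 = -2)
A(b) = -5 + b
p(w) = (31 + w)*(33 + w) (p(w) = (33 + w)*(31 + w) = (31 + w)*(33 + w))
Z(T) = -2*T
Z(A(5))/31 + p(28)/430 = -2*(-5 + 5)/31 + (1023 + 28² + 64*28)/430 = -2*0*(1/31) + (1023 + 784 + 1792)*(1/430) = 0*(1/31) + 3599*(1/430) = 0 + 3599/430 = 3599/430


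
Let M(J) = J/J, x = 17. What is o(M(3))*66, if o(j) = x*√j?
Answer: 1122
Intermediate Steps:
M(J) = 1
o(j) = 17*√j
o(M(3))*66 = (17*√1)*66 = (17*1)*66 = 17*66 = 1122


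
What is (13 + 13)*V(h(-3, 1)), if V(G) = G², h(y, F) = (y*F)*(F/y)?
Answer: 26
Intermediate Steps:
h(y, F) = F² (h(y, F) = (F*y)*(F/y) = F²)
(13 + 13)*V(h(-3, 1)) = (13 + 13)*(1²)² = 26*1² = 26*1 = 26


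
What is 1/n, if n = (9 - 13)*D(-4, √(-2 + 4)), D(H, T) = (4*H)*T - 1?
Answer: -1/2044 + 4*√2/511 ≈ 0.010581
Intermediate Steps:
D(H, T) = -1 + 4*H*T (D(H, T) = 4*H*T - 1 = -1 + 4*H*T)
n = 4 + 64*√2 (n = (9 - 13)*(-1 + 4*(-4)*√(-2 + 4)) = -4*(-1 + 4*(-4)*√2) = -4*(-1 - 16*√2) = 4 + 64*√2 ≈ 94.510)
1/n = 1/(4 + 64*√2)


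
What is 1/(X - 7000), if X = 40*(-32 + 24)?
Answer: -1/7320 ≈ -0.00013661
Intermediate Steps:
X = -320 (X = 40*(-8) = -320)
1/(X - 7000) = 1/(-320 - 7000) = 1/(-7320) = -1/7320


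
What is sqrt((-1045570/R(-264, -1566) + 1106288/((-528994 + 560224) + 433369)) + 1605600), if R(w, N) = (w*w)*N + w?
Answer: sqrt(10321335140064975068769588310185)/2535414308790 ≈ 1267.1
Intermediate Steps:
R(w, N) = w + N*w**2 (R(w, N) = w**2*N + w = N*w**2 + w = w + N*w**2)
sqrt((-1045570/R(-264, -1566) + 1106288/((-528994 + 560224) + 433369)) + 1605600) = sqrt((-1045570*(-1/(264*(1 - 1566*(-264)))) + 1106288/((-528994 + 560224) + 433369)) + 1605600) = sqrt((-1045570*(-1/(264*(1 + 413424))) + 1106288/(31230 + 433369)) + 1605600) = sqrt((-1045570/((-264*413425)) + 1106288/464599) + 1605600) = sqrt((-1045570/(-109144200) + 1106288*(1/464599)) + 1605600) = sqrt((-1045570*(-1/109144200) + 1106288/464599) + 1605600) = sqrt((104557/10914420 + 1106288/464599) + 1605600) = sqrt(12123068950603/5070828617580 + 1605600) = sqrt(8141734551455398603/5070828617580) = sqrt(10321335140064975068769588310185)/2535414308790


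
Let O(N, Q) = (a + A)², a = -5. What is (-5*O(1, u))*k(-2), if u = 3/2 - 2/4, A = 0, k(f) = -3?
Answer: 375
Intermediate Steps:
u = 1 (u = 3*(½) - 2*¼ = 3/2 - ½ = 1)
O(N, Q) = 25 (O(N, Q) = (-5 + 0)² = (-5)² = 25)
(-5*O(1, u))*k(-2) = -5*25*(-3) = -125*(-3) = 375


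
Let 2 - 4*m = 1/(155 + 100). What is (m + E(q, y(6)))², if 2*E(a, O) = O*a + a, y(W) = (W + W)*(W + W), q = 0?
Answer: 259081/1040400 ≈ 0.24902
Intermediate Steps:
m = 509/1020 (m = ½ - 1/(4*(155 + 100)) = ½ - ¼/255 = ½ - ¼*1/255 = ½ - 1/1020 = 509/1020 ≈ 0.49902)
y(W) = 4*W² (y(W) = (2*W)*(2*W) = 4*W²)
E(a, O) = a/2 + O*a/2 (E(a, O) = (O*a + a)/2 = (a + O*a)/2 = a/2 + O*a/2)
(m + E(q, y(6)))² = (509/1020 + (½)*0*(1 + 4*6²))² = (509/1020 + (½)*0*(1 + 4*36))² = (509/1020 + (½)*0*(1 + 144))² = (509/1020 + (½)*0*145)² = (509/1020 + 0)² = (509/1020)² = 259081/1040400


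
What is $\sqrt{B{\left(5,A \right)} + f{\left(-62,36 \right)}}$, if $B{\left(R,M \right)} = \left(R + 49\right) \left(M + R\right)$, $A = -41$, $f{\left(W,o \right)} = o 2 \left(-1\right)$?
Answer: $12 i \sqrt{14} \approx 44.9 i$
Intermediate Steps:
$f{\left(W,o \right)} = - 2 o$ ($f{\left(W,o \right)} = 2 o \left(-1\right) = - 2 o$)
$B{\left(R,M \right)} = \left(49 + R\right) \left(M + R\right)$
$\sqrt{B{\left(5,A \right)} + f{\left(-62,36 \right)}} = \sqrt{\left(5^{2} + 49 \left(-41\right) + 49 \cdot 5 - 205\right) - 72} = \sqrt{\left(25 - 2009 + 245 - 205\right) - 72} = \sqrt{-1944 - 72} = \sqrt{-2016} = 12 i \sqrt{14}$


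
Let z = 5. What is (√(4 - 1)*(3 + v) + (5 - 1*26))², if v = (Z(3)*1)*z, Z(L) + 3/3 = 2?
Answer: 633 - 336*√3 ≈ 51.031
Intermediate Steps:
Z(L) = 1 (Z(L) = -1 + 2 = 1)
v = 5 (v = (1*1)*5 = 1*5 = 5)
(√(4 - 1)*(3 + v) + (5 - 1*26))² = (√(4 - 1)*(3 + 5) + (5 - 1*26))² = (√3*8 + (5 - 26))² = (8*√3 - 21)² = (-21 + 8*√3)²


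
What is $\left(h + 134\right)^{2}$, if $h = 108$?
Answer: $58564$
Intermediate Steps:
$\left(h + 134\right)^{2} = \left(108 + 134\right)^{2} = 242^{2} = 58564$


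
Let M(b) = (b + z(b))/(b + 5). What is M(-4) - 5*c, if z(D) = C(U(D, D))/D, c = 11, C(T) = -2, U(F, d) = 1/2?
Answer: -117/2 ≈ -58.500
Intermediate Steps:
U(F, d) = ½
z(D) = -2/D
M(b) = (b - 2/b)/(5 + b) (M(b) = (b - 2/b)/(b + 5) = (b - 2/b)/(5 + b))
M(-4) - 5*c = (-2 + (-4)²)/((-4)*(5 - 4)) - 5*11 = -¼*(-2 + 16)/1 - 55 = -¼*1*14 - 55 = -7/2 - 55 = -117/2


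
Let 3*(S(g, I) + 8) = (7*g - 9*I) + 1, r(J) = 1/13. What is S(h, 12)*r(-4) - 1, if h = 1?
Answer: -163/39 ≈ -4.1795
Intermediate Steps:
r(J) = 1/13
S(g, I) = -23/3 - 3*I + 7*g/3 (S(g, I) = -8 + ((7*g - 9*I) + 1)/3 = -8 + ((-9*I + 7*g) + 1)/3 = -8 + (1 - 9*I + 7*g)/3 = -8 + (1/3 - 3*I + 7*g/3) = -23/3 - 3*I + 7*g/3)
S(h, 12)*r(-4) - 1 = (-23/3 - 3*12 + (7/3)*1)*(1/13) - 1 = (-23/3 - 36 + 7/3)*(1/13) - 1 = -124/3*1/13 - 1 = -124/39 - 1 = -163/39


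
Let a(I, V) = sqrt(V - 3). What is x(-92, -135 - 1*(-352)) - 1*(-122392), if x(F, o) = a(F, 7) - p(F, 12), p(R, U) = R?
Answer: 122486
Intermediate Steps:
a(I, V) = sqrt(-3 + V)
x(F, o) = 2 - F (x(F, o) = sqrt(-3 + 7) - F = sqrt(4) - F = 2 - F)
x(-92, -135 - 1*(-352)) - 1*(-122392) = (2 - 1*(-92)) - 1*(-122392) = (2 + 92) + 122392 = 94 + 122392 = 122486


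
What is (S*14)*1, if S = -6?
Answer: -84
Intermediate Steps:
(S*14)*1 = -6*14*1 = -84*1 = -84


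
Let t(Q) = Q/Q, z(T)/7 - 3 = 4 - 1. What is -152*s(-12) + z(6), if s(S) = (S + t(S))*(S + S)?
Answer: -40086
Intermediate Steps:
z(T) = 42 (z(T) = 21 + 7*(4 - 1) = 21 + 7*3 = 21 + 21 = 42)
t(Q) = 1
s(S) = 2*S*(1 + S) (s(S) = (S + 1)*(S + S) = (1 + S)*(2*S) = 2*S*(1 + S))
-152*s(-12) + z(6) = -304*(-12)*(1 - 12) + 42 = -304*(-12)*(-11) + 42 = -152*264 + 42 = -40128 + 42 = -40086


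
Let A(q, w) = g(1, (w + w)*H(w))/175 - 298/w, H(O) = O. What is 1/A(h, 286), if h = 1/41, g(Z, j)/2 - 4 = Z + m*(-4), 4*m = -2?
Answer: -3575/3439 ≈ -1.0395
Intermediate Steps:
m = -½ (m = (¼)*(-2) = -½ ≈ -0.50000)
g(Z, j) = 12 + 2*Z (g(Z, j) = 8 + 2*(Z - ½*(-4)) = 8 + 2*(Z + 2) = 8 + 2*(2 + Z) = 8 + (4 + 2*Z) = 12 + 2*Z)
h = 1/41 ≈ 0.024390
A(q, w) = 2/25 - 298/w (A(q, w) = (12 + 2*1)/175 - 298/w = (12 + 2)*(1/175) - 298/w = 14*(1/175) - 298/w = 2/25 - 298/w)
1/A(h, 286) = 1/(2/25 - 298/286) = 1/(2/25 - 298*1/286) = 1/(2/25 - 149/143) = 1/(-3439/3575) = -3575/3439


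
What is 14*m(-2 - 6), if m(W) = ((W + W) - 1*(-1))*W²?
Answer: -13440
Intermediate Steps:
m(W) = W²*(1 + 2*W) (m(W) = (2*W + 1)*W² = (1 + 2*W)*W² = W²*(1 + 2*W))
14*m(-2 - 6) = 14*((-2 - 6)²*(1 + 2*(-2 - 6))) = 14*((-8)²*(1 + 2*(-8))) = 14*(64*(1 - 16)) = 14*(64*(-15)) = 14*(-960) = -13440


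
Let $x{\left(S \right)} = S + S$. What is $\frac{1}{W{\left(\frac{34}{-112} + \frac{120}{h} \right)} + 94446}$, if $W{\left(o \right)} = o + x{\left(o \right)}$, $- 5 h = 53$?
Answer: $\frac{2968}{280212225} \approx 1.0592 \cdot 10^{-5}$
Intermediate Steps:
$h = - \frac{53}{5}$ ($h = \left(- \frac{1}{5}\right) 53 = - \frac{53}{5} \approx -10.6$)
$x{\left(S \right)} = 2 S$
$W{\left(o \right)} = 3 o$ ($W{\left(o \right)} = o + 2 o = 3 o$)
$\frac{1}{W{\left(\frac{34}{-112} + \frac{120}{h} \right)} + 94446} = \frac{1}{3 \left(\frac{34}{-112} + \frac{120}{- \frac{53}{5}}\right) + 94446} = \frac{1}{3 \left(34 \left(- \frac{1}{112}\right) + 120 \left(- \frac{5}{53}\right)\right) + 94446} = \frac{1}{3 \left(- \frac{17}{56} - \frac{600}{53}\right) + 94446} = \frac{1}{3 \left(- \frac{34501}{2968}\right) + 94446} = \frac{1}{- \frac{103503}{2968} + 94446} = \frac{1}{\frac{280212225}{2968}} = \frac{2968}{280212225}$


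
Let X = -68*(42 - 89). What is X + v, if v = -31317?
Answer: -28121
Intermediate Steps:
X = 3196 (X = -68*(-47) = 3196)
X + v = 3196 - 31317 = -28121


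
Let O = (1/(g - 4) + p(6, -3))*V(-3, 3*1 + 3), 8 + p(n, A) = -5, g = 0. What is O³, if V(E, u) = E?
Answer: 4019679/64 ≈ 62808.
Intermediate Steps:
p(n, A) = -13 (p(n, A) = -8 - 5 = -13)
O = 159/4 (O = (1/(0 - 4) - 13)*(-3) = (1/(-4) - 13)*(-3) = (-¼ - 13)*(-3) = -53/4*(-3) = 159/4 ≈ 39.750)
O³ = (159/4)³ = 4019679/64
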